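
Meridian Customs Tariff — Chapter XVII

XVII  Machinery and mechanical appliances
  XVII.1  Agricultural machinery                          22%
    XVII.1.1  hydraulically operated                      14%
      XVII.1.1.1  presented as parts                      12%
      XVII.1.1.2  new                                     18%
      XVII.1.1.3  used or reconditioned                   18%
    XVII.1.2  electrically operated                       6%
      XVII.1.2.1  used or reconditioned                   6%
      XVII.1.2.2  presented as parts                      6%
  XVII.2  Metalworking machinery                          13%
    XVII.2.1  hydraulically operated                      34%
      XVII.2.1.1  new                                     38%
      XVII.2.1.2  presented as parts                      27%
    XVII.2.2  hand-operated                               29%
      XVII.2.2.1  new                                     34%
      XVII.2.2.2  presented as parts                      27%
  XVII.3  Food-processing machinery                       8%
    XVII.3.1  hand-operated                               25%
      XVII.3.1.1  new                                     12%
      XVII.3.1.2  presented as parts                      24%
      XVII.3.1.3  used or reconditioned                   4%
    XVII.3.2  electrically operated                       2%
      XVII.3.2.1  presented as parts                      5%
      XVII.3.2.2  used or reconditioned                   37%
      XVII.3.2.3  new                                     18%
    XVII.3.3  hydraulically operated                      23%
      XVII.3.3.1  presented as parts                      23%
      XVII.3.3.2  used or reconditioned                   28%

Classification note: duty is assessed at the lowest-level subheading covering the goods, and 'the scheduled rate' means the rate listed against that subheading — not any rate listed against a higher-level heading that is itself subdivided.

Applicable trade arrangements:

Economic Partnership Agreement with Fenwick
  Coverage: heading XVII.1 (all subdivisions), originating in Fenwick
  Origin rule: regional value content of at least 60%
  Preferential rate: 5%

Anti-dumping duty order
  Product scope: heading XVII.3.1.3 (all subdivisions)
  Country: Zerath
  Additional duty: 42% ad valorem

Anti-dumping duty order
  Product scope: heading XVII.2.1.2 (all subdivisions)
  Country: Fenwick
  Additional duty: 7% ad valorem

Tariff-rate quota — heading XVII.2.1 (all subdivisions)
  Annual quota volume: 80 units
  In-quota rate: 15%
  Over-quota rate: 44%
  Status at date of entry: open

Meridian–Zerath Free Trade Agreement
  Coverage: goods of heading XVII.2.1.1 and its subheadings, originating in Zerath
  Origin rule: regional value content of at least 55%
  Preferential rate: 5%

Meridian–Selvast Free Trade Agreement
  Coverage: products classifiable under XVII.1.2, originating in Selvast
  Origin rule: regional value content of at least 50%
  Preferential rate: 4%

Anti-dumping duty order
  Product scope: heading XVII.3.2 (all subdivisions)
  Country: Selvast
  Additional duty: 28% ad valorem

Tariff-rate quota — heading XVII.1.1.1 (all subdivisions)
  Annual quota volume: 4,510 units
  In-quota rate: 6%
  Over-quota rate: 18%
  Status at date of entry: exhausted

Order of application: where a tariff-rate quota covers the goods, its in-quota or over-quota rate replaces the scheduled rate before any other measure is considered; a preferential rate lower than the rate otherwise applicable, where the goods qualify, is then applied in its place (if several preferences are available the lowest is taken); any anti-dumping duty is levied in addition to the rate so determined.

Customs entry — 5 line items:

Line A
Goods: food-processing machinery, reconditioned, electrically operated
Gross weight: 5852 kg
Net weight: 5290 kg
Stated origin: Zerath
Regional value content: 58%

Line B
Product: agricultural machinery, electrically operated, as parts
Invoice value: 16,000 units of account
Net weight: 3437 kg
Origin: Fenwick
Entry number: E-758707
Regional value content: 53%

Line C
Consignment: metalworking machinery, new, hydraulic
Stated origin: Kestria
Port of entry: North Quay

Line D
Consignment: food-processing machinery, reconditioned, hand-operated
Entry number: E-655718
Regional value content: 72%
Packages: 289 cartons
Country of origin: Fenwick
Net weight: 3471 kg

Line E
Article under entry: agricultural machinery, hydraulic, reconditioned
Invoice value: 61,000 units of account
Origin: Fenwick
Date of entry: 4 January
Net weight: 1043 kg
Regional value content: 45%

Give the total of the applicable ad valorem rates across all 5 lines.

Line A: food-processing → XVII.3; electrically operated → XVII.3.2; reconditioned → XVII.3.2.2. Scheduled 37%. Zerath agreement on XVII.2.1.1: XVII.3.2.2 not covered. → 37%.
Line B: agricultural → XVII.1; electrically operated → XVII.1.2; as parts → XVII.1.2.2. Scheduled 6%. Fenwick agreement on XVII.1: RVC < 60%. → 6%.
Line C: metalworking → XVII.2; hydraulic → XVII.2.1; new → XVII.2.1.1. Scheduled 38%. quota on XVII.2.1 open → in-quota 15%. → 15%.
Line D: food-processing → XVII.3; hand-operated → XVII.3.1; reconditioned → XVII.3.1.3. Scheduled 4%. Fenwick agreement on XVII.1: XVII.3.1.3 not covered. → 4%.
Line E: agricultural → XVII.1; hydraulic → XVII.1.1; reconditioned → XVII.1.1.3. Scheduled 18%. Fenwick agreement on XVII.1: RVC < 60%. → 18%.
Sum: 37% + 6% + 15% + 4% + 18% = 80%.

80%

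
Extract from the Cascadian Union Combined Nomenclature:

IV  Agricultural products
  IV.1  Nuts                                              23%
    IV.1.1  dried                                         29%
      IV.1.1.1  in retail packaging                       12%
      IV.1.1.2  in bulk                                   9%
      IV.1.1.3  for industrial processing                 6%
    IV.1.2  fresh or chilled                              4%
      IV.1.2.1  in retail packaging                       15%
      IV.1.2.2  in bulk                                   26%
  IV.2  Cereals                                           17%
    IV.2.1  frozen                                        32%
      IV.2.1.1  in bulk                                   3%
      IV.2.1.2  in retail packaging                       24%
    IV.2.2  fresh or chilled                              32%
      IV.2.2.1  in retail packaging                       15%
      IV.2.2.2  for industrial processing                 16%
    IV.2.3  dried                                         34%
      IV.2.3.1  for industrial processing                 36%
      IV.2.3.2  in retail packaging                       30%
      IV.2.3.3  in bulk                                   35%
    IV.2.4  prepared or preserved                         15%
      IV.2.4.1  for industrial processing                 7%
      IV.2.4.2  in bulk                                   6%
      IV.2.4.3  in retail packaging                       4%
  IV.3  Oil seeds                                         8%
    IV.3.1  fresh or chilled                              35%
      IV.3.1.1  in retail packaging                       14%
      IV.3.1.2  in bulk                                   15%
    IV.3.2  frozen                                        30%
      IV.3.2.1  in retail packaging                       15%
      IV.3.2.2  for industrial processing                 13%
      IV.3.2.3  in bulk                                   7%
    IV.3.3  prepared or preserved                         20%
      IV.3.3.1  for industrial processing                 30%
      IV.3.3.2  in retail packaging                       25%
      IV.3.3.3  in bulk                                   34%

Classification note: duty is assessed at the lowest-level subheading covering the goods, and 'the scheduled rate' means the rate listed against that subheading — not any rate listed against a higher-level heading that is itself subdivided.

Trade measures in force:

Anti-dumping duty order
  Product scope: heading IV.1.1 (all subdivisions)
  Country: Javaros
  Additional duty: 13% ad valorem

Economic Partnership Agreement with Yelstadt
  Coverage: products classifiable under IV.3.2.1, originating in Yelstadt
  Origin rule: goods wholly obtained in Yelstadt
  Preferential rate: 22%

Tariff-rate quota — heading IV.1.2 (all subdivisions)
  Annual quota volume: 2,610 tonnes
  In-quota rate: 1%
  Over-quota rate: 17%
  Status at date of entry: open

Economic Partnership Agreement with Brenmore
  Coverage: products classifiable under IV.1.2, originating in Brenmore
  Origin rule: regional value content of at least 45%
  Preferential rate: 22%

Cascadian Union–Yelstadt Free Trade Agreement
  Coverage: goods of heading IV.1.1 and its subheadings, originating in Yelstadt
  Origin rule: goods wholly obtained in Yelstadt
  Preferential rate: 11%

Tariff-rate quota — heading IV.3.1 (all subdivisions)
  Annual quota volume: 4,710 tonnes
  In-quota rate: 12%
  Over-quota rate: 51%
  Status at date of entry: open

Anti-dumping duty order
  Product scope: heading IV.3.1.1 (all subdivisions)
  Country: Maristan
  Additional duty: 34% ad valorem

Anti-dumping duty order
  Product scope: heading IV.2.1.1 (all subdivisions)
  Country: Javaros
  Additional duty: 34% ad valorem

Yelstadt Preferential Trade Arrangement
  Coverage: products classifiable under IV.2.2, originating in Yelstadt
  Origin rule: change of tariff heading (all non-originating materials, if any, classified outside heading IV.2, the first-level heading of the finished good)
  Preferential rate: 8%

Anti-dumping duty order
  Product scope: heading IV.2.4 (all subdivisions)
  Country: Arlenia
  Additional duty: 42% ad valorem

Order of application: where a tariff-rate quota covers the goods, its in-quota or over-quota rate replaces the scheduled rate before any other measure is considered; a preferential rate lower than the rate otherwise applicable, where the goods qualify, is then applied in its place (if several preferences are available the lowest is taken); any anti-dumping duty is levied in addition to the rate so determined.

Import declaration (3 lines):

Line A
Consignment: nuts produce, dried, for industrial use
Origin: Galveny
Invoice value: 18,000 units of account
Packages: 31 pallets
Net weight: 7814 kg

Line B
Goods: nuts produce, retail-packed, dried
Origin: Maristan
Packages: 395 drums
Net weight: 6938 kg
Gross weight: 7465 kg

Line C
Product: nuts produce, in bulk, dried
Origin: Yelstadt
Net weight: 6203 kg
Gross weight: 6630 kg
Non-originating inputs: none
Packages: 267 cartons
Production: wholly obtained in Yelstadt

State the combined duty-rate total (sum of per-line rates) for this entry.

27%

Line A: nuts → IV.1; dried → IV.1.1; for industrial use → IV.1.1.3. Scheduled 6%. No special measure applies. → 6%.
Line B: nuts → IV.1; dried → IV.1.1; retail-packed → IV.1.1.1. Scheduled 12%. No special measure applies. → 12%.
Line C: nuts → IV.1; dried → IV.1.1; in bulk → IV.1.1.2. Scheduled 9%. Yelstadt agreement on IV.3.2.1: IV.1.1.2 not covered; Yelstadt agreement on IV.1.1: wholly obtained → 11% available; Yelstadt agreement on IV.2.2: IV.1.1.2 not covered; preference 11% not lower than 9% → no reduction. → 9%.
Sum: 6% + 12% + 9% = 27%.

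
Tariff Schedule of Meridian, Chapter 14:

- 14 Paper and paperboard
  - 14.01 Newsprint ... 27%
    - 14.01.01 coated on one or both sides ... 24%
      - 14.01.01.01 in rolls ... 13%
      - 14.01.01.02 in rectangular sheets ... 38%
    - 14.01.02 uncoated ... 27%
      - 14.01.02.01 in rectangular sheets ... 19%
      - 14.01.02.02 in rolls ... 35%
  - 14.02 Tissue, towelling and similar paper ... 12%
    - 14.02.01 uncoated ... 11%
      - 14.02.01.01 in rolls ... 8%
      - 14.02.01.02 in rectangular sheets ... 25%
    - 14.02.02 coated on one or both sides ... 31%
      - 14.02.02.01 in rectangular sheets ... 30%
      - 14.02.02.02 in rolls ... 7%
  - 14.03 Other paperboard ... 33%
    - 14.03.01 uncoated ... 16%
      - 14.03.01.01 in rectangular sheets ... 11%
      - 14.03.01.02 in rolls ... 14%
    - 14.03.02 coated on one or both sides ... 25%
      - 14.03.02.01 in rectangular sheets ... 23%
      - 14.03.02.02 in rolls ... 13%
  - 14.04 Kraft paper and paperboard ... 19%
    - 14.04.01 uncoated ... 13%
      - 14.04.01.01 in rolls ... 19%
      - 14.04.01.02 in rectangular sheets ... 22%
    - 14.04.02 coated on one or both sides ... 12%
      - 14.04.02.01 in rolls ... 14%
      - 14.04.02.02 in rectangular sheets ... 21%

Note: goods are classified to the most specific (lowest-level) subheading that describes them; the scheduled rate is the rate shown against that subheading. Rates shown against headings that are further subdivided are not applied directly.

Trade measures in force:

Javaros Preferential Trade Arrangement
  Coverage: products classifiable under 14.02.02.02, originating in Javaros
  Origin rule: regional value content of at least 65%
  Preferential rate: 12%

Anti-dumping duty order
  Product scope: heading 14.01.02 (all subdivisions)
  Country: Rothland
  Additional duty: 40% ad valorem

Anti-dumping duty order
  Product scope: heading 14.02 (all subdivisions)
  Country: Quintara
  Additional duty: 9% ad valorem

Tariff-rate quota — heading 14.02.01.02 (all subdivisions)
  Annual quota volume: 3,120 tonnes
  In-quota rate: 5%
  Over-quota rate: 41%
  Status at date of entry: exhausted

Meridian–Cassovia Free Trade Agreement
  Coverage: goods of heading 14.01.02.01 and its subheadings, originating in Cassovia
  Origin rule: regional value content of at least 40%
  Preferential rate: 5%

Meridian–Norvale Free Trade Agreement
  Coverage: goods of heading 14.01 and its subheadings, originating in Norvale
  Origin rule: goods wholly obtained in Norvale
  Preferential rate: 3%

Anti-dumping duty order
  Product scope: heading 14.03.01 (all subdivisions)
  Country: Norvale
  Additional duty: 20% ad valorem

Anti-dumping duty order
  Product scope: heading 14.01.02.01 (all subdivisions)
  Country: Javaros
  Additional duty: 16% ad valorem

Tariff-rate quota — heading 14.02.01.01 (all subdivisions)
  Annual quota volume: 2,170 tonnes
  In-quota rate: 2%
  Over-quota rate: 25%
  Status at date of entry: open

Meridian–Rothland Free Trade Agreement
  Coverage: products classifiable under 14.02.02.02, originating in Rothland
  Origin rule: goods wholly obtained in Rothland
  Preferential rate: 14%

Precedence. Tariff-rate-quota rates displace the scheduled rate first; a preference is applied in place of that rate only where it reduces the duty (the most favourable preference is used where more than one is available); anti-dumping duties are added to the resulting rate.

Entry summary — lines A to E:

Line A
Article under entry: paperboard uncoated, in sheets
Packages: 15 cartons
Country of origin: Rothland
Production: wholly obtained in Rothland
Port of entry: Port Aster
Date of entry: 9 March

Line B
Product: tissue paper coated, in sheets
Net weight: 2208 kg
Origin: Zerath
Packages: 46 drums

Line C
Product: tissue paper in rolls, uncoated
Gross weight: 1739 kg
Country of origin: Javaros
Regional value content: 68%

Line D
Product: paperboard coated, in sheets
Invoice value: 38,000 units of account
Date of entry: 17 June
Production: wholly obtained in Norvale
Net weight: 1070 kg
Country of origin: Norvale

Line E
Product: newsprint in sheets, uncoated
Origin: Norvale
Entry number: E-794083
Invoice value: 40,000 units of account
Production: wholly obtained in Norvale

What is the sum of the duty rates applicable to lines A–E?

Line A: paperboard → 14.03; uncoated → 14.03.01; in sheets → 14.03.01.01. Scheduled 11%. Rothland agreement on 14.02.02.02: 14.03.01.01 not covered. → 11%.
Line B: tissue paper → 14.02; coated → 14.02.02; in sheets → 14.02.02.01. Scheduled 30%. No special measure applies. → 30%.
Line C: tissue paper → 14.02; uncoated → 14.02.01; in rolls → 14.02.01.01. Scheduled 8%. quota on 14.02.01.01 open → in-quota 2%; Javaros agreement on 14.02.02.02: 14.02.01.01 not covered. → 2%.
Line D: paperboard → 14.03; coated → 14.03.02; in sheets → 14.03.02.01. Scheduled 23%. Norvale agreement on 14.01: 14.03.02.01 not covered. → 23%.
Line E: newsprint → 14.01; uncoated → 14.01.02; in sheets → 14.01.02.01. Scheduled 19%. Norvale agreement on 14.01: wholly obtained → 3% available; preferential 3%. → 3%.
Sum: 11% + 30% + 2% + 23% + 3% = 69%.

69%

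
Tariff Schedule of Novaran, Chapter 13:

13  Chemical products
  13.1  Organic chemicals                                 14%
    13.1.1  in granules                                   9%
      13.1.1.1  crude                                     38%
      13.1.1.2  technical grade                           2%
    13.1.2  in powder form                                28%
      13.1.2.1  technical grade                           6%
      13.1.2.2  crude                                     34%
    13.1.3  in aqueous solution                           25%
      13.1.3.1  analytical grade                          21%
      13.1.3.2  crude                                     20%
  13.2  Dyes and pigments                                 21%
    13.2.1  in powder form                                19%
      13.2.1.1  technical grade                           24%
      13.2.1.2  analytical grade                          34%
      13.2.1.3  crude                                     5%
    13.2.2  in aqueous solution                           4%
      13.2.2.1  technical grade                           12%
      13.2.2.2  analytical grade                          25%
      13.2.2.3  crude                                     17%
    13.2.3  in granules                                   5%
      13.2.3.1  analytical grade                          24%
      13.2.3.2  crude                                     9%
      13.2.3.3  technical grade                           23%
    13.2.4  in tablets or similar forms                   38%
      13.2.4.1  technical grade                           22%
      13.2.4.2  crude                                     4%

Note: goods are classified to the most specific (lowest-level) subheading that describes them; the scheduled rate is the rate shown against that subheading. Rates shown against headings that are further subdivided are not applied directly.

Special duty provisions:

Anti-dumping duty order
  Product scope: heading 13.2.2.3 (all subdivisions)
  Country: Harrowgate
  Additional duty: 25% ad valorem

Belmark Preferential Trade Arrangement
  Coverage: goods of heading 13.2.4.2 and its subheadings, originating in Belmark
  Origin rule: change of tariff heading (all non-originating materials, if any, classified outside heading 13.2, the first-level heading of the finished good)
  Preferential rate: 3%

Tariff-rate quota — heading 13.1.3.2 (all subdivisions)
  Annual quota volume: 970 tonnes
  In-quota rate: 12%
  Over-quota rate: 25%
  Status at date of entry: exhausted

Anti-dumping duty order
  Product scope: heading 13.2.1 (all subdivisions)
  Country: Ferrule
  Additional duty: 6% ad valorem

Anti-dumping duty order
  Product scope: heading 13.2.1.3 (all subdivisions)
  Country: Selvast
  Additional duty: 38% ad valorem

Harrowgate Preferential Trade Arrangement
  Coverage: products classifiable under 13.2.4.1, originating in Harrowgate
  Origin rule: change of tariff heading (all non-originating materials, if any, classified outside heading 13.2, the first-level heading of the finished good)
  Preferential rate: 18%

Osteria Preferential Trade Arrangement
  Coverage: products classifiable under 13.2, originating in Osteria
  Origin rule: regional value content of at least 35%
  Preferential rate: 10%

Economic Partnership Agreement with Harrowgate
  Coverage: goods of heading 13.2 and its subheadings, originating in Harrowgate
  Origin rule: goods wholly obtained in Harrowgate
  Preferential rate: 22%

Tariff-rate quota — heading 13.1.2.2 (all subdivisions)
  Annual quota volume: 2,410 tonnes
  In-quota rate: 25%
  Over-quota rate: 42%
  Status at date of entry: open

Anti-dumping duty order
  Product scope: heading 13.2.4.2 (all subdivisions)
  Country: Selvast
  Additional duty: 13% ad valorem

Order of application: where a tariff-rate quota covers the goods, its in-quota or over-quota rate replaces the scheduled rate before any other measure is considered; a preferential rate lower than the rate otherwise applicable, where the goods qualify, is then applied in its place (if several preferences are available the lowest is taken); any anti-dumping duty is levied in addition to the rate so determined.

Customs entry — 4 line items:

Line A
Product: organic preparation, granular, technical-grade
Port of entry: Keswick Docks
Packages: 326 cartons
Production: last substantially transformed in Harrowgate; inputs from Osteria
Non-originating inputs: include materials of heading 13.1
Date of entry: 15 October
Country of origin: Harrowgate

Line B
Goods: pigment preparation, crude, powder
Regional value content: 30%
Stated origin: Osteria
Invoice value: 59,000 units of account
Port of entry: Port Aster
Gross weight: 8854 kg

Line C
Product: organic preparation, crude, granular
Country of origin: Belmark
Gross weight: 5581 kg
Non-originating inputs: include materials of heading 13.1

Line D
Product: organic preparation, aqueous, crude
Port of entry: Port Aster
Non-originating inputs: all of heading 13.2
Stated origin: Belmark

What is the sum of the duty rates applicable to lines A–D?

Line A: organic → 13.1; granular → 13.1.1; technical-grade → 13.1.1.2. Scheduled 2%. Harrowgate agreement on 13.2.4.1: 13.1.1.2 not covered; Harrowgate agreement on 13.2: 13.1.1.2 not covered. → 2%.
Line B: pigment → 13.2; powder → 13.2.1; crude → 13.2.1.3. Scheduled 5%. Osteria agreement on 13.2: RVC < 35%. → 5%.
Line C: organic → 13.1; granular → 13.1.1; crude → 13.1.1.1. Scheduled 38%. Belmark agreement on 13.2.4.2: 13.1.1.1 not covered. → 38%.
Line D: organic → 13.1; aqueous → 13.1.3; crude → 13.1.3.2. Scheduled 20%. quota on 13.1.3.2 exhausted → over-quota 25%; Belmark agreement on 13.2.4.2: 13.1.3.2 not covered. → 25%.
Sum: 2% + 5% + 38% + 25% = 70%.

70%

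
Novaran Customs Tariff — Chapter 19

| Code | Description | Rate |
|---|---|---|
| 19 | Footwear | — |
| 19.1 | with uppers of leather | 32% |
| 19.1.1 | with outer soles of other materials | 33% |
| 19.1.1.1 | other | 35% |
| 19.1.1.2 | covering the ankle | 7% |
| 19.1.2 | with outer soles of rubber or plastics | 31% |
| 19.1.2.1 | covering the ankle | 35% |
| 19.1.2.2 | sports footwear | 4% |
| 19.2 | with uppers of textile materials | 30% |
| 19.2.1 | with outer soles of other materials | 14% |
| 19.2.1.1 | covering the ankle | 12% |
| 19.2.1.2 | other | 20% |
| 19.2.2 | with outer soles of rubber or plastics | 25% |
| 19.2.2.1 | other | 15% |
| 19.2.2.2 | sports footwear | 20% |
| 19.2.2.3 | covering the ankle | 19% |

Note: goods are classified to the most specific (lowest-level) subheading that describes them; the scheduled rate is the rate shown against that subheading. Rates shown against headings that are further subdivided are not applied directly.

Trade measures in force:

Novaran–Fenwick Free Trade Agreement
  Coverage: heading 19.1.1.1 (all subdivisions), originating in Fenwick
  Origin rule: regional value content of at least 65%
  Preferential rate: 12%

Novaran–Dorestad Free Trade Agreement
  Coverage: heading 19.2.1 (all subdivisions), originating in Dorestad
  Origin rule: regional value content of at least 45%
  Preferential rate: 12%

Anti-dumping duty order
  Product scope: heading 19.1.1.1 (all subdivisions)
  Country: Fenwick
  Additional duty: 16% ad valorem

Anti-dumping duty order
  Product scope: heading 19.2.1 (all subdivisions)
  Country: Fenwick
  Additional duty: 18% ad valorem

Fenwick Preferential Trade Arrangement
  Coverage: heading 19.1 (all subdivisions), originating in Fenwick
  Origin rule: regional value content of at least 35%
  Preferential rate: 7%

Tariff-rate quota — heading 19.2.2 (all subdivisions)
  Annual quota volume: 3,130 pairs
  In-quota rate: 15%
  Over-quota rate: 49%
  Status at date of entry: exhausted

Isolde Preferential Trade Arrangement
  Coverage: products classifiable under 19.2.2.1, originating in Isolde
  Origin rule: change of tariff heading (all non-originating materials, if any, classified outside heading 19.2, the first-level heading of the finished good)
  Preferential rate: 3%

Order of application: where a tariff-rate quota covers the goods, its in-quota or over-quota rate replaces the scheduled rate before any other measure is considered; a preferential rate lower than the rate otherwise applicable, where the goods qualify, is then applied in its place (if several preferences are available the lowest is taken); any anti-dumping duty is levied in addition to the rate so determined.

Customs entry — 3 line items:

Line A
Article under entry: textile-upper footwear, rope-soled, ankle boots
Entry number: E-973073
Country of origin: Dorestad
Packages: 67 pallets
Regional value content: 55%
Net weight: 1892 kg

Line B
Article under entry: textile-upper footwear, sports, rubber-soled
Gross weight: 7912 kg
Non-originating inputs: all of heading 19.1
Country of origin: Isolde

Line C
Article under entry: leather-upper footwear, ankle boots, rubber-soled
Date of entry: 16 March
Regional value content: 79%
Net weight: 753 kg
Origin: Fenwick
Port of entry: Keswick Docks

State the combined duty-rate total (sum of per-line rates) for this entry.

Line A: textile-upper → 19.2; rope-soled → 19.2.1; ankle boots → 19.2.1.1. Scheduled 12%. Dorestad agreement on 19.2.1: RVC ≥ 45% → 12% available; preference 12% not lower than 12% → no reduction. → 12%.
Line B: textile-upper → 19.2; rubber-soled → 19.2.2; sports → 19.2.2.2. Scheduled 20%. quota on 19.2.2 exhausted → over-quota 49%; Isolde agreement on 19.2.2.1: 19.2.2.2 not covered. → 49%.
Line C: leather-upper → 19.1; rubber-soled → 19.1.2; ankle boots → 19.1.2.1. Scheduled 35%. Fenwick agreement on 19.1.1.1: 19.1.2.1 not covered; Fenwick agreement on 19.1: RVC ≥ 35% → 7% available; preferential 7%. → 7%.
Sum: 12% + 49% + 7% = 68%.

68%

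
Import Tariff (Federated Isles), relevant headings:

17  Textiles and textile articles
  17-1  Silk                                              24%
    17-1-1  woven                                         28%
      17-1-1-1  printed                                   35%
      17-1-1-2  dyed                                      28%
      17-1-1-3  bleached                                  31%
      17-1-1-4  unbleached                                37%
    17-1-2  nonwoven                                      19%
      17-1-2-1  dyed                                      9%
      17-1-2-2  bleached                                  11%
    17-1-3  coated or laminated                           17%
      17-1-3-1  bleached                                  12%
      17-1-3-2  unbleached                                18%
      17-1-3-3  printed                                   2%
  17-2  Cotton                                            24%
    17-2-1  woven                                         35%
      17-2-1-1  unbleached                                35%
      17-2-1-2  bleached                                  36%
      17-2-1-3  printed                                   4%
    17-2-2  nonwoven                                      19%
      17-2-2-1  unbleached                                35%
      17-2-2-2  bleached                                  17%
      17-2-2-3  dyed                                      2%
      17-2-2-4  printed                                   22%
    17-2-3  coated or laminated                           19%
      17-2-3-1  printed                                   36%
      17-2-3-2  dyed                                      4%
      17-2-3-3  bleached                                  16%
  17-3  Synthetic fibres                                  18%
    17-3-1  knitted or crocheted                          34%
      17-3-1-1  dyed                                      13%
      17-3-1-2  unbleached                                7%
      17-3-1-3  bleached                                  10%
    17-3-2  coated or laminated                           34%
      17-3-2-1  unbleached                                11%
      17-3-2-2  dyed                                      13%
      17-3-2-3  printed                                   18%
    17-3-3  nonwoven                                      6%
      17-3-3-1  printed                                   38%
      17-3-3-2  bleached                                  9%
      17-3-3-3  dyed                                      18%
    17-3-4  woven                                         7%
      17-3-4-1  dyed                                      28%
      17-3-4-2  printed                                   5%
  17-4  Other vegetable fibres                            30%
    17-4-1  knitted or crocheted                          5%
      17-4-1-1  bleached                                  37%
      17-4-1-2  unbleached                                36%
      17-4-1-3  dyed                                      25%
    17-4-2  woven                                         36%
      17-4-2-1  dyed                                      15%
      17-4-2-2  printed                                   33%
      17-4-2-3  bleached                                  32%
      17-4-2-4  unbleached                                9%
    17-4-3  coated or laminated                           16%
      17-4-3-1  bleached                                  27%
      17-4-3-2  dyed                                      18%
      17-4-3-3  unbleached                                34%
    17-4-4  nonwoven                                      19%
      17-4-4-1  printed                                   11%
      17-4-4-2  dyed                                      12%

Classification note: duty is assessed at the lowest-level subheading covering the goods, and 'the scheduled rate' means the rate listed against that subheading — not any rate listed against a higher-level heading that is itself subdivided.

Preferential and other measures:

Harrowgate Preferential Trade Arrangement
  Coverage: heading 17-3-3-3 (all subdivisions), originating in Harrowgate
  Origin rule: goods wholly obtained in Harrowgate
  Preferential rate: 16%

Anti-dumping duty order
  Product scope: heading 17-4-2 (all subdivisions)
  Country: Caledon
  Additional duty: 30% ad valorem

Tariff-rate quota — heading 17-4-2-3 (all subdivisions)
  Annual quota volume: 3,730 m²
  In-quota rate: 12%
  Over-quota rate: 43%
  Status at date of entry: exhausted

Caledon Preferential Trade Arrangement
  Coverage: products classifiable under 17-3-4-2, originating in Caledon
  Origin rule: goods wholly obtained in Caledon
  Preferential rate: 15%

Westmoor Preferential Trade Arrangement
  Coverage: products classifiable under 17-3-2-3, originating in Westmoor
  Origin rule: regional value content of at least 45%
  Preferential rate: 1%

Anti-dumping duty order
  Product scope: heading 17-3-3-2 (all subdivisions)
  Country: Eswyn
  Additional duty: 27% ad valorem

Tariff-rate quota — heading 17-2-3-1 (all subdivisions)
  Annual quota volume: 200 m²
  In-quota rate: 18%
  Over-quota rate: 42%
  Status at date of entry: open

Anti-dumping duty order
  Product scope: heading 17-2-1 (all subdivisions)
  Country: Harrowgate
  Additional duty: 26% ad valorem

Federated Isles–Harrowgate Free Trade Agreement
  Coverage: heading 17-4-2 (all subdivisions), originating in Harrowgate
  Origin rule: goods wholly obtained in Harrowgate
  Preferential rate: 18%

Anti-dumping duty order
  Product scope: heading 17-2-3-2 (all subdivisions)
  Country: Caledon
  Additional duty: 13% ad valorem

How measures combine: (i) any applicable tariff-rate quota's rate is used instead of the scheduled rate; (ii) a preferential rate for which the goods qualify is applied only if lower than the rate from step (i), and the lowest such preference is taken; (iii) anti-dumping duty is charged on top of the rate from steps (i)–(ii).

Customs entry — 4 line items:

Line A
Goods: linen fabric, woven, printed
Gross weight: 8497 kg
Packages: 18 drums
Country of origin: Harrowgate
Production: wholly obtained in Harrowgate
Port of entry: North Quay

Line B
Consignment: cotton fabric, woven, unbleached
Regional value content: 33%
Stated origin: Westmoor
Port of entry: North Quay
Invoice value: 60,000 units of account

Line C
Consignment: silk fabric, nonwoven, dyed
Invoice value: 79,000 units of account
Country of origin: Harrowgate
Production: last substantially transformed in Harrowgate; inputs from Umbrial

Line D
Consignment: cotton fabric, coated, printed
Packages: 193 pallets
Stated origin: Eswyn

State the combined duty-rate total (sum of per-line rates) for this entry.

80%

Line A: linen → 17-4; woven → 17-4-2; printed → 17-4-2-2. Scheduled 33%. Harrowgate agreement on 17-3-3-3: 17-4-2-2 not covered; Harrowgate agreement on 17-4-2: wholly obtained → 18% available; preferential 18%. → 18%.
Line B: cotton → 17-2; woven → 17-2-1; unbleached → 17-2-1-1. Scheduled 35%. Westmoor agreement on 17-3-2-3: 17-2-1-1 not covered. → 35%.
Line C: silk → 17-1; nonwoven → 17-1-2; dyed → 17-1-2-1. Scheduled 9%. Harrowgate agreement on 17-3-3-3: 17-1-2-1 not covered; Harrowgate agreement on 17-4-2: 17-1-2-1 not covered. → 9%.
Line D: cotton → 17-2; coated → 17-2-3; printed → 17-2-3-1. Scheduled 36%. quota on 17-2-3-1 open → in-quota 18%. → 18%.
Sum: 18% + 35% + 9% + 18% = 80%.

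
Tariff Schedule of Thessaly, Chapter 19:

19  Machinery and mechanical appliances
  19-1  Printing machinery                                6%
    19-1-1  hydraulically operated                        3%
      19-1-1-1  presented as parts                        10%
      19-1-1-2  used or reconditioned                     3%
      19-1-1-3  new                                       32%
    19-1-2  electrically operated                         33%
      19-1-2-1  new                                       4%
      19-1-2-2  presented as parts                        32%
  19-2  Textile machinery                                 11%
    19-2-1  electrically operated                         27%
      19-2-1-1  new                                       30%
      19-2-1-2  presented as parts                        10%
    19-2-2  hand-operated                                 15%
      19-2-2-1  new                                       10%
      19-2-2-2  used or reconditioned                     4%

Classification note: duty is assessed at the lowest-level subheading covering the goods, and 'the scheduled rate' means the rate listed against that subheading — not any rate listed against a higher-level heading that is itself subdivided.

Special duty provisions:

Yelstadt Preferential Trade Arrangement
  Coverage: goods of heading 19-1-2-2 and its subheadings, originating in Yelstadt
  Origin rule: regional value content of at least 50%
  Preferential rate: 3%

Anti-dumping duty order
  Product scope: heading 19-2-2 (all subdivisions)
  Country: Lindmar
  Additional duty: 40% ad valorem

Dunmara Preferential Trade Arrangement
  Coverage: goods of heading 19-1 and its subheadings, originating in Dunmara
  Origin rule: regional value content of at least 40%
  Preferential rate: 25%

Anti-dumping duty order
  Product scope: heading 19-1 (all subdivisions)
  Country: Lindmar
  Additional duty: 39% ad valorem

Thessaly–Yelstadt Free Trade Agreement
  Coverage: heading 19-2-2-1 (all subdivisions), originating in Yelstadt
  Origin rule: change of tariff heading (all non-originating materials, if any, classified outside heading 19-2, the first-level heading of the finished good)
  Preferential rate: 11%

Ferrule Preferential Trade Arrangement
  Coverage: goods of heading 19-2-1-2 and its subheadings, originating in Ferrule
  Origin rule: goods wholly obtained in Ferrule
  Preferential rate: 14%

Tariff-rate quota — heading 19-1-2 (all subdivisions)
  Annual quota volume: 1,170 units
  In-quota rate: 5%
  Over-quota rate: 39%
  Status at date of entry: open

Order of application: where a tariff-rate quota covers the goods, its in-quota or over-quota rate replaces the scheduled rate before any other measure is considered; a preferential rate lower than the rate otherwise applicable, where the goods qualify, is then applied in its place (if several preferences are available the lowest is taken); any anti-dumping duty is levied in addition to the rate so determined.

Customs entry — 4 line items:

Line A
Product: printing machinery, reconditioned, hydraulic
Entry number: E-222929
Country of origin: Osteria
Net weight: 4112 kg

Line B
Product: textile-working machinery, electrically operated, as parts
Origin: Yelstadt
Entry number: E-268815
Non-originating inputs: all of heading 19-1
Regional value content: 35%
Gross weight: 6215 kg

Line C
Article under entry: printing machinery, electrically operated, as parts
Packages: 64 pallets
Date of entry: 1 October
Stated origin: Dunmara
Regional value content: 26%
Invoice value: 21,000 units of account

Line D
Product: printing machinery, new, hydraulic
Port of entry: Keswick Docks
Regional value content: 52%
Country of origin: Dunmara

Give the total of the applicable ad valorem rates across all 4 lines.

Line A: printing → 19-1; hydraulic → 19-1-1; reconditioned → 19-1-1-2. Scheduled 3%. No special measure applies. → 3%.
Line B: textile-working → 19-2; electrically operated → 19-2-1; as parts → 19-2-1-2. Scheduled 10%. Yelstadt agreement on 19-1-2-2: 19-2-1-2 not covered; Yelstadt agreement on 19-2-2-1: 19-2-1-2 not covered. → 10%.
Line C: printing → 19-1; electrically operated → 19-1-2; as parts → 19-1-2-2. Scheduled 32%. quota on 19-1-2 open → in-quota 5%; Dunmara agreement on 19-1: RVC < 40%. → 5%.
Line D: printing → 19-1; hydraulic → 19-1-1; new → 19-1-1-3. Scheduled 32%. Dunmara agreement on 19-1: RVC ≥ 40% → 25% available; preferential 25%. → 25%.
Sum: 3% + 10% + 5% + 25% = 43%.

43%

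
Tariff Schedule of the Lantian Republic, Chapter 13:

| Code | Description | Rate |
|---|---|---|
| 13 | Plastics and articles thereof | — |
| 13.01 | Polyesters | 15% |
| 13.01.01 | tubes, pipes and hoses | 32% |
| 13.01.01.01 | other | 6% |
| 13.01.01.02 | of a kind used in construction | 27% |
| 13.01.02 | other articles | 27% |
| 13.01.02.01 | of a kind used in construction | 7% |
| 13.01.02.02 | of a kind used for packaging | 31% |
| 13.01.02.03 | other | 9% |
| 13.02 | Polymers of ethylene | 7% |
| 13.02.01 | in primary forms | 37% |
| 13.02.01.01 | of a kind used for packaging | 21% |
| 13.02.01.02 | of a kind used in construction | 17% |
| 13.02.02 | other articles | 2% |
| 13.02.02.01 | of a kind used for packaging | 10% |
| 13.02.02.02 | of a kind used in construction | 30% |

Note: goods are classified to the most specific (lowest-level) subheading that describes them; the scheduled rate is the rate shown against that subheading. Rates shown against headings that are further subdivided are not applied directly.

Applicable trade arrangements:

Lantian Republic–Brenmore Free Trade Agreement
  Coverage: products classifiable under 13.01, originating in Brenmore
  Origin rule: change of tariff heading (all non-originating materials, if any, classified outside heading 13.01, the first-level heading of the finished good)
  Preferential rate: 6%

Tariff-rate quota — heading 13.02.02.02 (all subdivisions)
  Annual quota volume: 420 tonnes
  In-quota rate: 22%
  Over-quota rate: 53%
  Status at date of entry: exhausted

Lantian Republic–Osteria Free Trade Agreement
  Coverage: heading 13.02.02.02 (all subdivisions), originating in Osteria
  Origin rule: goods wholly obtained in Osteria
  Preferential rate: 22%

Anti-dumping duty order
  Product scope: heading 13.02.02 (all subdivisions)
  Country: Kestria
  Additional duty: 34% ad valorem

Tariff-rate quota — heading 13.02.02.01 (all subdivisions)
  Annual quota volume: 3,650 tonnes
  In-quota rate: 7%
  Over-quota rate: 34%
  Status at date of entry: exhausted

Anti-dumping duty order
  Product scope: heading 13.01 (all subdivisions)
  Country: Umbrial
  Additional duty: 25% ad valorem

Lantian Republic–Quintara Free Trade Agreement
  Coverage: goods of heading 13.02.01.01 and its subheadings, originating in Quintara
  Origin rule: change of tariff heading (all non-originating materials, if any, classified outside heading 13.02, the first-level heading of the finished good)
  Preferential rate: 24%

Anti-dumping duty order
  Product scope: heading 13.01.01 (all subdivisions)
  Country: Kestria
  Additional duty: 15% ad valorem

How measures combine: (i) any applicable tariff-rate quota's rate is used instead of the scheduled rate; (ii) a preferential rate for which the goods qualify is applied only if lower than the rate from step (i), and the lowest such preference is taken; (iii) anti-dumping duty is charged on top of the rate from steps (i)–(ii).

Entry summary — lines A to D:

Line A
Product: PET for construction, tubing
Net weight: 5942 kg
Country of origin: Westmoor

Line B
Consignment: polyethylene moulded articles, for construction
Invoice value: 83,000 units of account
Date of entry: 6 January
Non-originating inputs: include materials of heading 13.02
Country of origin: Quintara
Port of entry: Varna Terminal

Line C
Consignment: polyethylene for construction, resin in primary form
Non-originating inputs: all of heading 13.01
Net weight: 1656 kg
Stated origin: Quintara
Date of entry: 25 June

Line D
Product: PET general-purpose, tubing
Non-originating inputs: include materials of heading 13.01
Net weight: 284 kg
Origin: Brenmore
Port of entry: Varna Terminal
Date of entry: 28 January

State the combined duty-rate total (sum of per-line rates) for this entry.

103%

Line A: PET → 13.01; tubing → 13.01.01; for construction → 13.01.01.02. Scheduled 27%. No special measure applies. → 27%.
Line B: polyethylene → 13.02; moulded articles → 13.02.02; for construction → 13.02.02.02. Scheduled 30%. quota on 13.02.02.02 exhausted → over-quota 53%; Quintara agreement on 13.02.01.01: 13.02.02.02 not covered. → 53%.
Line C: polyethylene → 13.02; resin in primary form → 13.02.01; for construction → 13.02.01.02. Scheduled 17%. Quintara agreement on 13.02.01.01: 13.02.01.02 not covered. → 17%.
Line D: PET → 13.01; tubing → 13.01.01; general-purpose → 13.01.01.01. Scheduled 6%. Brenmore agreement on 13.01: CTH not met. → 6%.
Sum: 27% + 53% + 17% + 6% = 103%.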